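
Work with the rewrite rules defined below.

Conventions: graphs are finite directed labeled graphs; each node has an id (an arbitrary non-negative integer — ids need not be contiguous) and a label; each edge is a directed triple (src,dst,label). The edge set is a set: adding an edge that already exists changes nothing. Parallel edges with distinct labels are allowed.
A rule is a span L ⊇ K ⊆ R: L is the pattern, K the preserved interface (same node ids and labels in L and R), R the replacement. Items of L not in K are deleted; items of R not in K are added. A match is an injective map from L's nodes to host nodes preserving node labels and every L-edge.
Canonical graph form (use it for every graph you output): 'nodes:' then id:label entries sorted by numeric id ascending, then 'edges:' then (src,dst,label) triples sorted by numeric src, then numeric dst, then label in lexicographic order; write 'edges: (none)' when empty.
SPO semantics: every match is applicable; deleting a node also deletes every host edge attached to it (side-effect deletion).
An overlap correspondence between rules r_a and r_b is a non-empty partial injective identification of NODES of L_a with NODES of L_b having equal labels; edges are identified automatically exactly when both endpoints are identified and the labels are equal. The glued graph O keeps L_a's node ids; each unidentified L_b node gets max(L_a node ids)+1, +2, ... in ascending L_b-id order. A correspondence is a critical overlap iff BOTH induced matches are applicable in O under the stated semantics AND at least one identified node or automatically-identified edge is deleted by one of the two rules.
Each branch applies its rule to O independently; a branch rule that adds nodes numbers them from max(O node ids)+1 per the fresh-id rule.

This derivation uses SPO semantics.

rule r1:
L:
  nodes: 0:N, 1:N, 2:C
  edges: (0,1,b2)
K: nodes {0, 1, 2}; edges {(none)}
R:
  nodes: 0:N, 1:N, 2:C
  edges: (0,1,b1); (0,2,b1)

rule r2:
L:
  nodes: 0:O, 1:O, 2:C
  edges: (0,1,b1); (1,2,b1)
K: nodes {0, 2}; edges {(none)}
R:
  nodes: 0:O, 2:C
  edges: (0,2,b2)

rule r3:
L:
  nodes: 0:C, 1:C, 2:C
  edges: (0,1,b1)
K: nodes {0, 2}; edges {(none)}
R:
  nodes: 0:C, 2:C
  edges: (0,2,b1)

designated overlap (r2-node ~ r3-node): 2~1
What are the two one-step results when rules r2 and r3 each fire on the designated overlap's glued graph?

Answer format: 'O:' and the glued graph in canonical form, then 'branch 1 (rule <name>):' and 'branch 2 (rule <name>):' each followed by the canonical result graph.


O:
nodes: 0:O, 1:O, 2:C, 3:C, 4:C
edges: (0,1,b1); (1,2,b1); (3,2,b1)
branch 1 (rule r2):
nodes: 0:O, 2:C, 3:C, 4:C
edges: (0,2,b2); (3,2,b1)
branch 2 (rule r3):
nodes: 0:O, 1:O, 3:C, 4:C
edges: (0,1,b1); (3,4,b1)


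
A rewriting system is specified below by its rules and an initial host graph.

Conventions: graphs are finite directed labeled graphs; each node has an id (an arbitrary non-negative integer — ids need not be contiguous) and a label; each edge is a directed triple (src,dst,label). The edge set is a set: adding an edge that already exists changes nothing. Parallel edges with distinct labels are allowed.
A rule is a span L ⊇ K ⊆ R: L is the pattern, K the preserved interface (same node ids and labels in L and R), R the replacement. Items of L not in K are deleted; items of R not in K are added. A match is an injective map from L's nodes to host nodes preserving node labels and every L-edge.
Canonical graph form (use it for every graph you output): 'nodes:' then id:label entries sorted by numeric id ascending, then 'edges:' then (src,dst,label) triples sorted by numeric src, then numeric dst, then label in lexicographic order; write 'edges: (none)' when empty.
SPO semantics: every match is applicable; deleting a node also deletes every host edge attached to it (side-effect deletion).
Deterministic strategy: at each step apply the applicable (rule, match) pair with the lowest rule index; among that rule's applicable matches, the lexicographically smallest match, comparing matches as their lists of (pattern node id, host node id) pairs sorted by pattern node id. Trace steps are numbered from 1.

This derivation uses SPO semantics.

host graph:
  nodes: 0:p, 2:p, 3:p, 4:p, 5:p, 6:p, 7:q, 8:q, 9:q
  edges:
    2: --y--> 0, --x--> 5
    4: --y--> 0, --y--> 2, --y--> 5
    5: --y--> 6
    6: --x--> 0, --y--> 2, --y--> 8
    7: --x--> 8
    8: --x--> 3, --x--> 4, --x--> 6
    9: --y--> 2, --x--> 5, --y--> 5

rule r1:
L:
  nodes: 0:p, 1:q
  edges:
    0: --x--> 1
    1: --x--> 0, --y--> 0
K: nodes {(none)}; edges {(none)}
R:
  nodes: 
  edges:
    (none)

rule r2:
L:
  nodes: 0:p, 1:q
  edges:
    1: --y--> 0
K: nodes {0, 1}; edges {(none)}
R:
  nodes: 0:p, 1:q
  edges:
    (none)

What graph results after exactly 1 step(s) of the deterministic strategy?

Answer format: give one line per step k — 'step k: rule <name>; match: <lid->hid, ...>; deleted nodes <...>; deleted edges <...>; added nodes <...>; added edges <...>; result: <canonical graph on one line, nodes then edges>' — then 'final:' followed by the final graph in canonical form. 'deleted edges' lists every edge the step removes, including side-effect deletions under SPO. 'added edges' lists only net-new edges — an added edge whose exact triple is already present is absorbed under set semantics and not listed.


step 1: rule r2; match: 0->2, 1->9; deleted nodes (none); deleted edges (9,2,y); added nodes (none); added edges (none); result: nodes: 0:p, 2:p, 3:p, 4:p, 5:p, 6:p, 7:q, 8:q, 9:q edges: (2,0,y); (2,5,x); (4,0,y); (4,2,y); (4,5,y); (5,6,y); (6,0,x); (6,2,y); (6,8,y); (7,8,x); (8,3,x); (8,4,x); (8,6,x); (9,5,x); (9,5,y)
final:
nodes: 0:p, 2:p, 3:p, 4:p, 5:p, 6:p, 7:q, 8:q, 9:q
edges: (2,0,y); (2,5,x); (4,0,y); (4,2,y); (4,5,y); (5,6,y); (6,0,x); (6,2,y); (6,8,y); (7,8,x); (8,3,x); (8,4,x); (8,6,x); (9,5,x); (9,5,y)


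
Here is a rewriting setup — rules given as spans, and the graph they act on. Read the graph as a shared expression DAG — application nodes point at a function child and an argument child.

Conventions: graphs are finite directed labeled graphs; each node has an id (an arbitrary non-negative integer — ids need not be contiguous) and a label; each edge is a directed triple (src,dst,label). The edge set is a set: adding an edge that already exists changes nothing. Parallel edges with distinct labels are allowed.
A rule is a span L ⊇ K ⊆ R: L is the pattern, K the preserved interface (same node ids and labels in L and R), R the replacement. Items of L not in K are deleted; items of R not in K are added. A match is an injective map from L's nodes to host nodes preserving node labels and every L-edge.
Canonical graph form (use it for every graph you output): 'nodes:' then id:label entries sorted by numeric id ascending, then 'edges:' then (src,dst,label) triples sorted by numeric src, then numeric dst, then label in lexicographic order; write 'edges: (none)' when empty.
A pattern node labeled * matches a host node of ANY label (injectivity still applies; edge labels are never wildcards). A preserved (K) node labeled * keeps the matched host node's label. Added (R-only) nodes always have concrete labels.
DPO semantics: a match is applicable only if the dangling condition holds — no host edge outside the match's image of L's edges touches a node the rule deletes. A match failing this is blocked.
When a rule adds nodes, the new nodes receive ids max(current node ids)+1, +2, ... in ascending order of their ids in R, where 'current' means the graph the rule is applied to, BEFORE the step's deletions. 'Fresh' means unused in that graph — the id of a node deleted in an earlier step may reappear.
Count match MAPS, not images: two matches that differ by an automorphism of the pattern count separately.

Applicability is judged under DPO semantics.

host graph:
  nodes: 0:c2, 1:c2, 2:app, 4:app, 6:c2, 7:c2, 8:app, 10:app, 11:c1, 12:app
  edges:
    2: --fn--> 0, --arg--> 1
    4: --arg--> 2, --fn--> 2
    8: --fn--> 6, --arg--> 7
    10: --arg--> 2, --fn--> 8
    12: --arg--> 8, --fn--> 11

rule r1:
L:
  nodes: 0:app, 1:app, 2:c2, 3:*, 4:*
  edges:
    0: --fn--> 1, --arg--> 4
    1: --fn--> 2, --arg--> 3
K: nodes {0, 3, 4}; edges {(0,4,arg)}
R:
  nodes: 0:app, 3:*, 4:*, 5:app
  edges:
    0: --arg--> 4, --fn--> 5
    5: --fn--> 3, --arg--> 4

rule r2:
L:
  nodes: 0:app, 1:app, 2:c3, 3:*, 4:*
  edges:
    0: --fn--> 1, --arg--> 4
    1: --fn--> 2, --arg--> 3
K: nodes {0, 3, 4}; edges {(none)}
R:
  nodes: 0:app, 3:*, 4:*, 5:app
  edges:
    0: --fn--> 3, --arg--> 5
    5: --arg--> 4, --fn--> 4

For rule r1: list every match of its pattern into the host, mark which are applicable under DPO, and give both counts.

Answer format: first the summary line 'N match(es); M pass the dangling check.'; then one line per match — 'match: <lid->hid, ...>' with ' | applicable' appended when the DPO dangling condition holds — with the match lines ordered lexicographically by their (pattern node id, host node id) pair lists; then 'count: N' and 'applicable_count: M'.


1 match(es); 0 pass the dangling check.
match: 0->10, 1->8, 2->6, 3->7, 4->2
count: 1
applicable_count: 0


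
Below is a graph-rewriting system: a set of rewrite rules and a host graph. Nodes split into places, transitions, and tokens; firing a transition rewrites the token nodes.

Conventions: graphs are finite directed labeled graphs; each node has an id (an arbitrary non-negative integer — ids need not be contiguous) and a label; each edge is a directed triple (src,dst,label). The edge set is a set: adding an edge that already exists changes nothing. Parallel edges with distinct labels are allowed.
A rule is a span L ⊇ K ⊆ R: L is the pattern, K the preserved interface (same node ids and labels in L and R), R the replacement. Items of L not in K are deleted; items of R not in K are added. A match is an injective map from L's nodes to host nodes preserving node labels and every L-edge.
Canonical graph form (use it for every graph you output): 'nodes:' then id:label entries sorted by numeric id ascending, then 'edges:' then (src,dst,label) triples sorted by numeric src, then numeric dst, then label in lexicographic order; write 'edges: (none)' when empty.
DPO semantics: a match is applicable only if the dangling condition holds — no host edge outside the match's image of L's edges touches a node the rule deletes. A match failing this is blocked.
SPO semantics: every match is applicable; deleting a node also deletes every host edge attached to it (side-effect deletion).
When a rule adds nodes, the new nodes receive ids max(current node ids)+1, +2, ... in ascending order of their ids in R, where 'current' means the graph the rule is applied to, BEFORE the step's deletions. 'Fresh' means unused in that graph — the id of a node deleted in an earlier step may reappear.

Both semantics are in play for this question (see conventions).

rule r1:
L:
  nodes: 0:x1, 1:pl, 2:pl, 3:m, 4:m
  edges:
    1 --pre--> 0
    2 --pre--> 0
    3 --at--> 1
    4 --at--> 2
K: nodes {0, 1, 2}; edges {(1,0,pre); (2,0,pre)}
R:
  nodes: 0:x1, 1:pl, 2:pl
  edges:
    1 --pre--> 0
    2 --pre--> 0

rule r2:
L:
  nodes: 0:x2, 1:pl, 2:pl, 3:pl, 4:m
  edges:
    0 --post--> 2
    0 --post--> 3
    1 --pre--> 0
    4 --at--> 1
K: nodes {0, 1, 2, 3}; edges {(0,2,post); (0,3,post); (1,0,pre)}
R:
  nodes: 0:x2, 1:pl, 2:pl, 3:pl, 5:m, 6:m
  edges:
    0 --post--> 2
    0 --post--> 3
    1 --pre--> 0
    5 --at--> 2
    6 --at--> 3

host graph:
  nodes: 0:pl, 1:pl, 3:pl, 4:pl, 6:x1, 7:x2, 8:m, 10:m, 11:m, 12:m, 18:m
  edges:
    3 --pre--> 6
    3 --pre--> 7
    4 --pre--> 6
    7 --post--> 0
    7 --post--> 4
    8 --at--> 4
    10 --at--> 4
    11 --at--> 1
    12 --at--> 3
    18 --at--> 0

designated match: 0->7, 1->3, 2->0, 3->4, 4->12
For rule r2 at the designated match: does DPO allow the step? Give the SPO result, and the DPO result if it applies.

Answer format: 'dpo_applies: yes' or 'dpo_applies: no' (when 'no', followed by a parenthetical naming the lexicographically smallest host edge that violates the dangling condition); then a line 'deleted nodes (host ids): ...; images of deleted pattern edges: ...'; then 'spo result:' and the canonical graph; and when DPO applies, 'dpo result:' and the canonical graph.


dpo_applies: yes
deleted nodes (host ids): 12; images of deleted pattern edges: (12,3,at)
spo result:
nodes: 0:pl, 1:pl, 3:pl, 4:pl, 6:x1, 7:x2, 8:m, 10:m, 11:m, 18:m, 19:m, 20:m
edges: (3,6,pre); (3,7,pre); (4,6,pre); (7,0,post); (7,4,post); (8,4,at); (10,4,at); (11,1,at); (18,0,at); (19,0,at); (20,4,at)
dpo result:
nodes: 0:pl, 1:pl, 3:pl, 4:pl, 6:x1, 7:x2, 8:m, 10:m, 11:m, 18:m, 19:m, 20:m
edges: (3,6,pre); (3,7,pre); (4,6,pre); (7,0,post); (7,4,post); (8,4,at); (10,4,at); (11,1,at); (18,0,at); (19,0,at); (20,4,at)


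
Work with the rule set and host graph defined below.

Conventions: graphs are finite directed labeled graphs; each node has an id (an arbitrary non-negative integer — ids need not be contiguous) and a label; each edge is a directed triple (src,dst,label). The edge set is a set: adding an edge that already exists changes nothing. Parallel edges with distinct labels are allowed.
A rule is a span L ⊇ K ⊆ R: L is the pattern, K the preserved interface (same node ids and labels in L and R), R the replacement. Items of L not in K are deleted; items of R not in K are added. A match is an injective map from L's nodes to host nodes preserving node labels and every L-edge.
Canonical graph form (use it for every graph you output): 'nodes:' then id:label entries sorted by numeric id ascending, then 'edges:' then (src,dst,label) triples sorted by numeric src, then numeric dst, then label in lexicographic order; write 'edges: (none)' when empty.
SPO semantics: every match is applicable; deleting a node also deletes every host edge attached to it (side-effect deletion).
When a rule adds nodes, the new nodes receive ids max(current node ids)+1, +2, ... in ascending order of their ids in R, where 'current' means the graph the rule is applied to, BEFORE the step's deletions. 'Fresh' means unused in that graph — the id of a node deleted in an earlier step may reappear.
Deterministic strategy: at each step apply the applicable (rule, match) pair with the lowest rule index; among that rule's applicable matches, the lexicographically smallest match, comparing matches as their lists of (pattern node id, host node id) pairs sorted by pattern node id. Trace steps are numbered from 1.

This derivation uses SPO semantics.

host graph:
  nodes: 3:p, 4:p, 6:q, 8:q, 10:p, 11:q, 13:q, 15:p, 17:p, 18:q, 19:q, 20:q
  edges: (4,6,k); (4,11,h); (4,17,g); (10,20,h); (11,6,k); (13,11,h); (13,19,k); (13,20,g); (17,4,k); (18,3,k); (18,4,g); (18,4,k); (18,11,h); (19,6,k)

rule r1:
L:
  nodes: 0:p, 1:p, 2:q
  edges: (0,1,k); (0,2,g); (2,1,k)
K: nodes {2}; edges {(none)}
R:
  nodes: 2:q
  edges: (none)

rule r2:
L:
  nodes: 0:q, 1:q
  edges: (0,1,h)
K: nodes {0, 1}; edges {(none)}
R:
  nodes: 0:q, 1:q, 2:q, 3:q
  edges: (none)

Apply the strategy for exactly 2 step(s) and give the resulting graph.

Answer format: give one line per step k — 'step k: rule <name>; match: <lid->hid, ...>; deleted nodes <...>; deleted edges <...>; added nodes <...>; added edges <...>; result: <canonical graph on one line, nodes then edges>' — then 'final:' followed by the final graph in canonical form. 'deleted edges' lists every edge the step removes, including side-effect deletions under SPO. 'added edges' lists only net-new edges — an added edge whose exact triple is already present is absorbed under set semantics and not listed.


step 1: rule r2; match: 0->13, 1->11; deleted nodes (none); deleted edges (13,11,h); added nodes 21, 22; added edges (none); result: nodes: 3:p, 4:p, 6:q, 8:q, 10:p, 11:q, 13:q, 15:p, 17:p, 18:q, 19:q, 20:q, 21:q, 22:q edges: (4,6,k); (4,11,h); (4,17,g); (10,20,h); (11,6,k); (13,19,k); (13,20,g); (17,4,k); (18,3,k); (18,4,g); (18,4,k); (18,11,h); (19,6,k)
step 2: rule r2; match: 0->18, 1->11; deleted nodes (none); deleted edges (18,11,h); added nodes 23, 24; added edges (none); result: nodes: 3:p, 4:p, 6:q, 8:q, 10:p, 11:q, 13:q, 15:p, 17:p, 18:q, 19:q, 20:q, 21:q, 22:q, 23:q, 24:q edges: (4,6,k); (4,11,h); (4,17,g); (10,20,h); (11,6,k); (13,19,k); (13,20,g); (17,4,k); (18,3,k); (18,4,g); (18,4,k); (19,6,k)
final:
nodes: 3:p, 4:p, 6:q, 8:q, 10:p, 11:q, 13:q, 15:p, 17:p, 18:q, 19:q, 20:q, 21:q, 22:q, 23:q, 24:q
edges: (4,6,k); (4,11,h); (4,17,g); (10,20,h); (11,6,k); (13,19,k); (13,20,g); (17,4,k); (18,3,k); (18,4,g); (18,4,k); (19,6,k)


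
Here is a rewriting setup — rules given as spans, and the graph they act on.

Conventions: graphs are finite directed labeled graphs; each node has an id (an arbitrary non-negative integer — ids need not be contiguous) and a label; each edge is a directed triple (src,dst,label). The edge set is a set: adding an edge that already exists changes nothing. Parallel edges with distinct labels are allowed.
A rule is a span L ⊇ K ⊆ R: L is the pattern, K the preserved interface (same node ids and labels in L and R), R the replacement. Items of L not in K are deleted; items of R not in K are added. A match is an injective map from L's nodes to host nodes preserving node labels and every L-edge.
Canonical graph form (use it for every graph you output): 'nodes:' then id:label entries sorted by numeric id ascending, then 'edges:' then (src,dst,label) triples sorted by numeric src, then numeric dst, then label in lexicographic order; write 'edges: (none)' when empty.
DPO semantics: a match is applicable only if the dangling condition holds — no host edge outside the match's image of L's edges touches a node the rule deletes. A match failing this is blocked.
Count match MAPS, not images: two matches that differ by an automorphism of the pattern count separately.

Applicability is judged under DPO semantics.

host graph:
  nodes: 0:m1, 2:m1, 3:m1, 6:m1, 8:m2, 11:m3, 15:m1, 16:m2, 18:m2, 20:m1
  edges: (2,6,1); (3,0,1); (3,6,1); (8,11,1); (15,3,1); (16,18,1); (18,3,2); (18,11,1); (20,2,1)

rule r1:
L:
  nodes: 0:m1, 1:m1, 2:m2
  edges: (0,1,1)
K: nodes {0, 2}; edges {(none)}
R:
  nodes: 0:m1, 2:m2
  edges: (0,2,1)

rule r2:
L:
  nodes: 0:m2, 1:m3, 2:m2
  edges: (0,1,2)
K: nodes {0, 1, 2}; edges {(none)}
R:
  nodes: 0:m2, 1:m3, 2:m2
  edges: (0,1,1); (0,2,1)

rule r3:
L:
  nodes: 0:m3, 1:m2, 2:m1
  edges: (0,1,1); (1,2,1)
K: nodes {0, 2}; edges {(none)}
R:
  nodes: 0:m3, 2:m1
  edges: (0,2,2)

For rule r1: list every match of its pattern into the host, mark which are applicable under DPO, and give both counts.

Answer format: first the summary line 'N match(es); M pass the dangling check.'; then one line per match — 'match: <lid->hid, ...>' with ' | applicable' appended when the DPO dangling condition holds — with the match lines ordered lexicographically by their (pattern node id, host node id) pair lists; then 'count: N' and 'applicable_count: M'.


15 match(es); 3 pass the dangling check.
match: 0->2, 1->6, 2->8
match: 0->2, 1->6, 2->16
match: 0->2, 1->6, 2->18
match: 0->3, 1->0, 2->8 | applicable
match: 0->3, 1->0, 2->16 | applicable
match: 0->3, 1->0, 2->18 | applicable
match: 0->3, 1->6, 2->8
match: 0->3, 1->6, 2->16
match: 0->3, 1->6, 2->18
match: 0->15, 1->3, 2->8
match: 0->15, 1->3, 2->16
match: 0->15, 1->3, 2->18
match: 0->20, 1->2, 2->8
match: 0->20, 1->2, 2->16
match: 0->20, 1->2, 2->18
count: 15
applicable_count: 3


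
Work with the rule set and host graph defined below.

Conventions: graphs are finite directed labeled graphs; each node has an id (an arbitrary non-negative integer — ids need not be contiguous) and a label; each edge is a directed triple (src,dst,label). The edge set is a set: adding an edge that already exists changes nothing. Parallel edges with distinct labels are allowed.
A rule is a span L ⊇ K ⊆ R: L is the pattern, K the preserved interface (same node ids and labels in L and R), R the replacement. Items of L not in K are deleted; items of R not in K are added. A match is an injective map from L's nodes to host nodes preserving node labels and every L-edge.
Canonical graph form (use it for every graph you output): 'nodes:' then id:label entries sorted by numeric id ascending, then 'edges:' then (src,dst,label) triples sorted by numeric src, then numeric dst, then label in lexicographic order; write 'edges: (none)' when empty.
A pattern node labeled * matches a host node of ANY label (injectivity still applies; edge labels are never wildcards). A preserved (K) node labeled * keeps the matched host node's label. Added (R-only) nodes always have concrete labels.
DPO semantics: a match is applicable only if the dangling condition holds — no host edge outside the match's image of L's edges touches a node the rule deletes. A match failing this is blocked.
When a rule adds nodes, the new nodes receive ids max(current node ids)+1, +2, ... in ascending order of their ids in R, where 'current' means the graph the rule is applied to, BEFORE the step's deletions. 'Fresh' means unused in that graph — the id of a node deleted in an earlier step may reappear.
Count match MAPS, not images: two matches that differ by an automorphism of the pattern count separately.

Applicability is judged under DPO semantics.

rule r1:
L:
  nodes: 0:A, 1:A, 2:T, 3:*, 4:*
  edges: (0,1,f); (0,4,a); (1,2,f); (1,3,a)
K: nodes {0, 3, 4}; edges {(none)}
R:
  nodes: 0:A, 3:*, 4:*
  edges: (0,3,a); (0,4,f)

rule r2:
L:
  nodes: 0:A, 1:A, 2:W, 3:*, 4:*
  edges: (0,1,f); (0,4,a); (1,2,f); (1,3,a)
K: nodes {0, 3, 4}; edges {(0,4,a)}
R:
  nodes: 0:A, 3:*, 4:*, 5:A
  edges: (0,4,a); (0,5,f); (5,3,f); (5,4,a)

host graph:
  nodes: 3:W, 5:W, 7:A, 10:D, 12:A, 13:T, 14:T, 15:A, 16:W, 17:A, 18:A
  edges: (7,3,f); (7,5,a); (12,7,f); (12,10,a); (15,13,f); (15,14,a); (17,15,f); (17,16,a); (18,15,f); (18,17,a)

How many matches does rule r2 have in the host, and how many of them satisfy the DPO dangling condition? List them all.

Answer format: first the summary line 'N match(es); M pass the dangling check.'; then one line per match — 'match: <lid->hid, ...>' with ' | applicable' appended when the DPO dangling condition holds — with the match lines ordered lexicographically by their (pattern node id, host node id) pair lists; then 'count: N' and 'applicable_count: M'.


1 match(es); 1 pass the dangling check.
match: 0->12, 1->7, 2->3, 3->5, 4->10 | applicable
count: 1
applicable_count: 1


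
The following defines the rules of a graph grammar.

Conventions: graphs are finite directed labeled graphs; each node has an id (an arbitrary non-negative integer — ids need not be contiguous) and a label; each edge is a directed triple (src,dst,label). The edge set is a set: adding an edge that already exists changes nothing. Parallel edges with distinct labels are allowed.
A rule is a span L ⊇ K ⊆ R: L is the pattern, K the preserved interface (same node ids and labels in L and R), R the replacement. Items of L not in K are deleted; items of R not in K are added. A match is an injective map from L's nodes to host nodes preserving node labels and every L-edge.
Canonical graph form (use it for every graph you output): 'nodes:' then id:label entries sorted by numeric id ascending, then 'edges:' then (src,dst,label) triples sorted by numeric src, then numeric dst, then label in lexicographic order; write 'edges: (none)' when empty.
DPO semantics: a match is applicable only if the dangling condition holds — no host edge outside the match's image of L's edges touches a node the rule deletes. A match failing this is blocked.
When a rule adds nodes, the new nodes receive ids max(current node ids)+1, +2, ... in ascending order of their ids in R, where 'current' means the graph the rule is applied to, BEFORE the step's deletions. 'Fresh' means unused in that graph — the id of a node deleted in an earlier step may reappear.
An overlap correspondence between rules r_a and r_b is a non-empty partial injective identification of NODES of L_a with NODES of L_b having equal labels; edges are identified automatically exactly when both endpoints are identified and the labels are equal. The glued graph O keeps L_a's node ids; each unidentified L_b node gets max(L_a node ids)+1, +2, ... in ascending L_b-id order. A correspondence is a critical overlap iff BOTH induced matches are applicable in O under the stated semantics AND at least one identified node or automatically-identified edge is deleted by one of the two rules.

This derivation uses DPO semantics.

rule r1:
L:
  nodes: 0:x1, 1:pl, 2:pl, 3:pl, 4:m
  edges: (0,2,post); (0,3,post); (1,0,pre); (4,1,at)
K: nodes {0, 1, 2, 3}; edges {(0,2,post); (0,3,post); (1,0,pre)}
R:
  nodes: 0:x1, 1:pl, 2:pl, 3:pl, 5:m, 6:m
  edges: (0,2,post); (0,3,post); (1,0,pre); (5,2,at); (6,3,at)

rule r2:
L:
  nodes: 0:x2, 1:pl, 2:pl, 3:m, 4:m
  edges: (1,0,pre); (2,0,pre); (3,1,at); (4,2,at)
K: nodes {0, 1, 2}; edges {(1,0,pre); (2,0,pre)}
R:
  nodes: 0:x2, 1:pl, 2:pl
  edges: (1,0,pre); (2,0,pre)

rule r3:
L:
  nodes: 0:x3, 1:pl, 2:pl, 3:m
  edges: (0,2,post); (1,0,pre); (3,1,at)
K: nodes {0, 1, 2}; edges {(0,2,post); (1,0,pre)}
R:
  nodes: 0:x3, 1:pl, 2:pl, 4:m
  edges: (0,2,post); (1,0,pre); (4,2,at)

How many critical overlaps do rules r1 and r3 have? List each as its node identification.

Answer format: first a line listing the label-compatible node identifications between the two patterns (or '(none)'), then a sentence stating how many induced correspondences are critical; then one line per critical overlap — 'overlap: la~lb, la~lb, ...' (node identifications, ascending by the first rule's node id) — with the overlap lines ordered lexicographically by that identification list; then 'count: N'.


label-compatible node identifications between L(r1) and L(r3): 1~1, 1~2, 2~1, 2~2, 3~1, 3~2, 4~3
3 of the induced correspondences are critical overlaps of r1 and r3.
overlap: 1~1, 2~2, 4~3
overlap: 1~1, 3~2, 4~3
overlap: 1~1, 4~3
count: 3


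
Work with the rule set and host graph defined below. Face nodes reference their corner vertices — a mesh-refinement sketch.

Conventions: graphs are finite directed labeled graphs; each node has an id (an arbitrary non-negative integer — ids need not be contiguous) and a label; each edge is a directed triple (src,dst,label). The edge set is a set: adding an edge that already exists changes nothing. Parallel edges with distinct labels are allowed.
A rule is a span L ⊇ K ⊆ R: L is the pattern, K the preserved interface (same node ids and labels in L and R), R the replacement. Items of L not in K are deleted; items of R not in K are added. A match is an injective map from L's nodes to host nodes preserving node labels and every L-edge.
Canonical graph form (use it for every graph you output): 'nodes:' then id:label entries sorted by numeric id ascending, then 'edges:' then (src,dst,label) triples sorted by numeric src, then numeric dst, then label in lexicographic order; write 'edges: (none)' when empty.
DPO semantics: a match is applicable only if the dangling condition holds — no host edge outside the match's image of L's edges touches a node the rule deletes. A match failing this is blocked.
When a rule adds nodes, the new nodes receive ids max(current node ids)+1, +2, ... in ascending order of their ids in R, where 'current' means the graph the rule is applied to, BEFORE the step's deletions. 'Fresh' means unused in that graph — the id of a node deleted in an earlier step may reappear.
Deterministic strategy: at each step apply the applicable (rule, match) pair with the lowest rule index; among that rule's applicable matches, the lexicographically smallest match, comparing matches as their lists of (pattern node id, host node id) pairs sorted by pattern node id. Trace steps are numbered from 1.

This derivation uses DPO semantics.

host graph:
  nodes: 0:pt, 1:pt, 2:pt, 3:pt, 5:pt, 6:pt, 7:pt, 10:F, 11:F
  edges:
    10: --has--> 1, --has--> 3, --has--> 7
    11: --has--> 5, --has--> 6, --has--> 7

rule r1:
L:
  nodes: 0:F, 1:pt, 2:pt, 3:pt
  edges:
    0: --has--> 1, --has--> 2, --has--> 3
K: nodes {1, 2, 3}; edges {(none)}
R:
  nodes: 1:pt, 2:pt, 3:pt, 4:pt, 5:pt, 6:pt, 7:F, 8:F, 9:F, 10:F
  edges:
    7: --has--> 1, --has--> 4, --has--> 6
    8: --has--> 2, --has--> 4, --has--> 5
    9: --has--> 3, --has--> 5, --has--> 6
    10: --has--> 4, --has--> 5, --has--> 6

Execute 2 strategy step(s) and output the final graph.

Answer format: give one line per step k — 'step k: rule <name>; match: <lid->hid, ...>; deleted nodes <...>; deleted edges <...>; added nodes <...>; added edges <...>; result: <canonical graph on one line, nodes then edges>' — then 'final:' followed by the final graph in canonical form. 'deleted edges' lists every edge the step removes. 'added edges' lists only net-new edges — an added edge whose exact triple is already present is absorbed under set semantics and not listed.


step 1: rule r1; match: 0->10, 1->1, 2->3, 3->7; deleted nodes 10; deleted edges (10,1,has); (10,3,has); (10,7,has); added nodes 12, 13, 14, 15, 16, 17, 18; added edges (15,1,has); (15,12,has); (15,14,has); (16,3,has); (16,12,has); (16,13,has); (17,7,has); (17,13,has); (17,14,has); (18,12,has); (18,13,has); (18,14,has); result: nodes: 0:pt, 1:pt, 2:pt, 3:pt, 5:pt, 6:pt, 7:pt, 11:F, 12:pt, 13:pt, 14:pt, 15:F, 16:F, 17:F, 18:F edges: (11,5,has); (11,6,has); (11,7,has); (15,1,has); (15,12,has); (15,14,has); (16,3,has); (16,12,has); (16,13,has); (17,7,has); (17,13,has); (17,14,has); (18,12,has); (18,13,has); (18,14,has)
step 2: rule r1; match: 0->11, 1->5, 2->6, 3->7; deleted nodes 11; deleted edges (11,5,has); (11,6,has); (11,7,has); added nodes 19, 20, 21, 22, 23, 24, 25; added edges (22,5,has); (22,19,has); (22,21,has); (23,6,has); (23,19,has); (23,20,has); (24,7,has); (24,20,has); (24,21,has); (25,19,has); (25,20,has); (25,21,has); result: nodes: 0:pt, 1:pt, 2:pt, 3:pt, 5:pt, 6:pt, 7:pt, 12:pt, 13:pt, 14:pt, 15:F, 16:F, 17:F, 18:F, 19:pt, 20:pt, 21:pt, 22:F, 23:F, 24:F, 25:F edges: (15,1,has); (15,12,has); (15,14,has); (16,3,has); (16,12,has); (16,13,has); (17,7,has); (17,13,has); (17,14,has); (18,12,has); (18,13,has); (18,14,has); (22,5,has); (22,19,has); (22,21,has); (23,6,has); (23,19,has); (23,20,has); (24,7,has); (24,20,has); (24,21,has); (25,19,has); (25,20,has); (25,21,has)
final:
nodes: 0:pt, 1:pt, 2:pt, 3:pt, 5:pt, 6:pt, 7:pt, 12:pt, 13:pt, 14:pt, 15:F, 16:F, 17:F, 18:F, 19:pt, 20:pt, 21:pt, 22:F, 23:F, 24:F, 25:F
edges: (15,1,has); (15,12,has); (15,14,has); (16,3,has); (16,12,has); (16,13,has); (17,7,has); (17,13,has); (17,14,has); (18,12,has); (18,13,has); (18,14,has); (22,5,has); (22,19,has); (22,21,has); (23,6,has); (23,19,has); (23,20,has); (24,7,has); (24,20,has); (24,21,has); (25,19,has); (25,20,has); (25,21,has)


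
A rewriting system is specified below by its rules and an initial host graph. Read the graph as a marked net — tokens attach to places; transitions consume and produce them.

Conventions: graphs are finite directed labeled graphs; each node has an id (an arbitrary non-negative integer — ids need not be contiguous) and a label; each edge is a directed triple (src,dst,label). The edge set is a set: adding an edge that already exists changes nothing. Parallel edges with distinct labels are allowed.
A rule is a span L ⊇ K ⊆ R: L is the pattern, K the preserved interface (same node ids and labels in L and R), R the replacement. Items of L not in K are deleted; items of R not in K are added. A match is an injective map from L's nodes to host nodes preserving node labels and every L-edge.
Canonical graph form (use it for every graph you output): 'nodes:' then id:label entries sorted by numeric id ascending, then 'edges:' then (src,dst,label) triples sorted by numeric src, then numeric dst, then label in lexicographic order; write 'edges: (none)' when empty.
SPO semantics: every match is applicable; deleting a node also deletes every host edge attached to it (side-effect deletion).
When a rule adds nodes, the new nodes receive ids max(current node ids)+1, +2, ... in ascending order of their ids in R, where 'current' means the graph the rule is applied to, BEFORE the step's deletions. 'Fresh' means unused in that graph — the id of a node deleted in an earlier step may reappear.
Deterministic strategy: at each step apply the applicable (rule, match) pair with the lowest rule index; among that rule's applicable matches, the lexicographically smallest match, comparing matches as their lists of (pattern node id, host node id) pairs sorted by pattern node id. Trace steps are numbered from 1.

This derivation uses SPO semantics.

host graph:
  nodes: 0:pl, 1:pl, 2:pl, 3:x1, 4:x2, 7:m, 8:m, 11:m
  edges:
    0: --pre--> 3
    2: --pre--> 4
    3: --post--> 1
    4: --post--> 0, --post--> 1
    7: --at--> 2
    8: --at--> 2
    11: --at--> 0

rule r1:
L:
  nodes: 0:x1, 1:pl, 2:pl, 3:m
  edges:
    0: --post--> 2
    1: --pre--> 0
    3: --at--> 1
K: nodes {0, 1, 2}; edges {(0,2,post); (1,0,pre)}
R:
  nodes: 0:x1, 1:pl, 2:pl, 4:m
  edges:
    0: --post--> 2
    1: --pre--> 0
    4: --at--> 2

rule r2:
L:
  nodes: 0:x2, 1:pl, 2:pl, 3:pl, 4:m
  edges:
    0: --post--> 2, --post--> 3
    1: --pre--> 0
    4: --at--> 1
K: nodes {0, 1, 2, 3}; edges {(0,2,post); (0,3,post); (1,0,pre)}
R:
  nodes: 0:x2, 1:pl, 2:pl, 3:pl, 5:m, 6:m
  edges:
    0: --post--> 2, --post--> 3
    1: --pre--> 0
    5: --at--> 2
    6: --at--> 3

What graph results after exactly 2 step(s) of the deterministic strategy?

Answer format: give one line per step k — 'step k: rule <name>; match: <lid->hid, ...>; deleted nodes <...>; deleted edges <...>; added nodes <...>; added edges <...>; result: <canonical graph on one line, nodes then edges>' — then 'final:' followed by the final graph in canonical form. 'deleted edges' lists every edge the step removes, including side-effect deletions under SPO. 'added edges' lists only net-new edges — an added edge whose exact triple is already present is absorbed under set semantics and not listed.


step 1: rule r1; match: 0->3, 1->0, 2->1, 3->11; deleted nodes 11; deleted edges (11,0,at); added nodes 12; added edges (12,1,at); result: nodes: 0:pl, 1:pl, 2:pl, 3:x1, 4:x2, 7:m, 8:m, 12:m edges: (0,3,pre); (2,4,pre); (3,1,post); (4,0,post); (4,1,post); (7,2,at); (8,2,at); (12,1,at)
step 2: rule r2; match: 0->4, 1->2, 2->0, 3->1, 4->7; deleted nodes 7; deleted edges (7,2,at); added nodes 13, 14; added edges (13,0,at); (14,1,at); result: nodes: 0:pl, 1:pl, 2:pl, 3:x1, 4:x2, 8:m, 12:m, 13:m, 14:m edges: (0,3,pre); (2,4,pre); (3,1,post); (4,0,post); (4,1,post); (8,2,at); (12,1,at); (13,0,at); (14,1,at)
final:
nodes: 0:pl, 1:pl, 2:pl, 3:x1, 4:x2, 8:m, 12:m, 13:m, 14:m
edges: (0,3,pre); (2,4,pre); (3,1,post); (4,0,post); (4,1,post); (8,2,at); (12,1,at); (13,0,at); (14,1,at)


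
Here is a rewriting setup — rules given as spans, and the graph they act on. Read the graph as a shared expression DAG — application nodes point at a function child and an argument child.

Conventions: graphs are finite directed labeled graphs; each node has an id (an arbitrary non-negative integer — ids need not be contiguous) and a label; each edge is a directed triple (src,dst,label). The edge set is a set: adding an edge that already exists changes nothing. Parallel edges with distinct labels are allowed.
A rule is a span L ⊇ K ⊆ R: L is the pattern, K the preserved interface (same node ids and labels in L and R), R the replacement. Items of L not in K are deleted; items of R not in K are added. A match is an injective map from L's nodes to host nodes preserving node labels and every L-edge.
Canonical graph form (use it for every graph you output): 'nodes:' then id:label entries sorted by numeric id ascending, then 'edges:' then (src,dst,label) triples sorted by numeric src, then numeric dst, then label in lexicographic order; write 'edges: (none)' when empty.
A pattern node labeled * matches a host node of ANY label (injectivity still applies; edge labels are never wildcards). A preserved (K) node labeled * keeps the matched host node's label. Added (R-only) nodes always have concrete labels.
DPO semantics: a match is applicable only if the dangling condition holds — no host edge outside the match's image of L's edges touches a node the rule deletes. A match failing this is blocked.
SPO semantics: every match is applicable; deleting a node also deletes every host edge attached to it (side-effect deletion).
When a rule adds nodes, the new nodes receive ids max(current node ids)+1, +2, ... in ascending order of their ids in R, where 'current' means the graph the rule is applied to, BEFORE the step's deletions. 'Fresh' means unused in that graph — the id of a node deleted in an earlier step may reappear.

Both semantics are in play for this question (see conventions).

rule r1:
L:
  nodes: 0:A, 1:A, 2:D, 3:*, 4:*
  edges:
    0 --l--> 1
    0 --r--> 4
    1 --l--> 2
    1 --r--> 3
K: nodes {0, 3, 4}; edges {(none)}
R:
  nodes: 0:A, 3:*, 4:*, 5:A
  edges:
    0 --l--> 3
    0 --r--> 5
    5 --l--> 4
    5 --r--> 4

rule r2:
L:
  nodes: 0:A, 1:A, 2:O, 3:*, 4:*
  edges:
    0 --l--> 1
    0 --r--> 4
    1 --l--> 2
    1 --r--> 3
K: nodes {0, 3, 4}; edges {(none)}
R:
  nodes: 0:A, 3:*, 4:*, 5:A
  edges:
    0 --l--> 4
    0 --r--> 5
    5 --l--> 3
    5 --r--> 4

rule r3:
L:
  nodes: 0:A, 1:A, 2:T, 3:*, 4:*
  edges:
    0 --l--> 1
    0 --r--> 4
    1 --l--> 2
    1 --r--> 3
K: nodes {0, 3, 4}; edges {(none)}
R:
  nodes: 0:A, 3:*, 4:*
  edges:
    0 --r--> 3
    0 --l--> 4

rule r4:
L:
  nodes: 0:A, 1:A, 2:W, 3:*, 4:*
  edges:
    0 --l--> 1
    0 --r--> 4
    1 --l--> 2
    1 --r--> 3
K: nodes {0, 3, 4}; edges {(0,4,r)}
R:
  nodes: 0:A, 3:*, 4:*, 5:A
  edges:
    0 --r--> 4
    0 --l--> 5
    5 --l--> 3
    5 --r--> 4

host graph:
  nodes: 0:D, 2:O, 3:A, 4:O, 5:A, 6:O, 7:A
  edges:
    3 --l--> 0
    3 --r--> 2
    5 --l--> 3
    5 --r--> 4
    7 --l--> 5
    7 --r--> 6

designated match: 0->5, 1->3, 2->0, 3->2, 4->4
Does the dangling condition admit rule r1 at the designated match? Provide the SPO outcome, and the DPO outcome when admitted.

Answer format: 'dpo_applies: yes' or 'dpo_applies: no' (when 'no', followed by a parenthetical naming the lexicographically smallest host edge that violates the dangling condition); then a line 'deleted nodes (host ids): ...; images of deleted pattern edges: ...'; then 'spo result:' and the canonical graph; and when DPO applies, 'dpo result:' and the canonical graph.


dpo_applies: yes
deleted nodes (host ids): 0, 3; images of deleted pattern edges: (3,0,l); (3,2,r); (5,3,l); (5,4,r)
spo result:
nodes: 2:O, 4:O, 5:A, 6:O, 7:A, 8:A
edges: (5,2,l); (5,8,r); (7,5,l); (7,6,r); (8,4,l); (8,4,r)
dpo result:
nodes: 2:O, 4:O, 5:A, 6:O, 7:A, 8:A
edges: (5,2,l); (5,8,r); (7,5,l); (7,6,r); (8,4,l); (8,4,r)


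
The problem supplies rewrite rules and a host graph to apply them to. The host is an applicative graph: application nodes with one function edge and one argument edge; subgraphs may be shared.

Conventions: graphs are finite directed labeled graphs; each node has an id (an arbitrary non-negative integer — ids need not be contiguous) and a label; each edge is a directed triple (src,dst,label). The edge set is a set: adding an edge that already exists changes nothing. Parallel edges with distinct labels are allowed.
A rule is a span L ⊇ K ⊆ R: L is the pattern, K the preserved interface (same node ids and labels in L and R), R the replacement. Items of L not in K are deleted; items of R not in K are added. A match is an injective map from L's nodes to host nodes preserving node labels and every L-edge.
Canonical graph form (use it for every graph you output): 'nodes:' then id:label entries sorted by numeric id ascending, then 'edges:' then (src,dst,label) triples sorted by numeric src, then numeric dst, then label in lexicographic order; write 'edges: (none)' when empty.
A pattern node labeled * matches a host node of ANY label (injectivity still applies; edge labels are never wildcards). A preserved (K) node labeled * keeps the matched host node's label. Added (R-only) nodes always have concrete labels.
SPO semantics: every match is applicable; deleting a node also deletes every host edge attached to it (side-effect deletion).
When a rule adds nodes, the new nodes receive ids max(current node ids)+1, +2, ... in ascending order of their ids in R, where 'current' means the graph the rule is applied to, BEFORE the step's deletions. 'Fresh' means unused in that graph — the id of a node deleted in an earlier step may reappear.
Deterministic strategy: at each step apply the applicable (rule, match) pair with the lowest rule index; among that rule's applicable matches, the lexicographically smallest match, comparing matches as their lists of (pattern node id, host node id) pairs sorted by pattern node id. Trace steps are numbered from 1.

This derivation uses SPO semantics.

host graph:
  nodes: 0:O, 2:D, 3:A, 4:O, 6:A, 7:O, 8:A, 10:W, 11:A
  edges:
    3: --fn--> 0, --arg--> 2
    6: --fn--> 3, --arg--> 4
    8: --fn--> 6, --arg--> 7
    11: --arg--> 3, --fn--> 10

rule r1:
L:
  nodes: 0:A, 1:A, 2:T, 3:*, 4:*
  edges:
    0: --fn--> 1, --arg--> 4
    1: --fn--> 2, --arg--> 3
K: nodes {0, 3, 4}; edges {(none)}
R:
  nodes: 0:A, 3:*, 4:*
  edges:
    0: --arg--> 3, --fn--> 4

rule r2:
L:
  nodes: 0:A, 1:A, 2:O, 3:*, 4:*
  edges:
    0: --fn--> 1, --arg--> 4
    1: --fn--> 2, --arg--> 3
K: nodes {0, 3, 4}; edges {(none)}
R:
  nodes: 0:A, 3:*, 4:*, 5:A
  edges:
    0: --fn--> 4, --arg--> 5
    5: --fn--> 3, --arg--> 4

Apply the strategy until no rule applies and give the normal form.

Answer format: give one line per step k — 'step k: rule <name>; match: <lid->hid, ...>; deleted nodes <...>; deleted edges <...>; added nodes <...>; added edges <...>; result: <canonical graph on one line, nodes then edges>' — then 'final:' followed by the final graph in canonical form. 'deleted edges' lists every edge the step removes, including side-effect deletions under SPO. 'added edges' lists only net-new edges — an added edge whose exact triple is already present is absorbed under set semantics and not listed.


step 1: rule r2; match: 0->6, 1->3, 2->0, 3->2, 4->4; deleted nodes 0, 3; deleted edges (3,0,fn); (3,2,arg); (6,3,fn); (6,4,arg); (11,3,arg); added nodes 12; added edges (6,4,fn); (6,12,arg); (12,2,fn); (12,4,arg); result: nodes: 2:D, 4:O, 6:A, 7:O, 8:A, 10:W, 11:A, 12:A edges: (6,4,fn); (6,12,arg); (8,6,fn); (8,7,arg); (11,10,fn); (12,2,fn); (12,4,arg)
step 2: rule r2; match: 0->8, 1->6, 2->4, 3->12, 4->7; deleted nodes 4, 6; deleted edges (6,4,fn); (6,12,arg); (8,6,fn); (8,7,arg); (12,4,arg); added nodes 13; added edges (8,7,fn); (8,13,arg); (13,7,arg); (13,12,fn); result: nodes: 2:D, 7:O, 8:A, 10:W, 11:A, 12:A, 13:A edges: (8,7,fn); (8,13,arg); (11,10,fn); (12,2,fn); (13,7,arg); (13,12,fn)
final:
nodes: 2:D, 7:O, 8:A, 10:W, 11:A, 12:A, 13:A
edges: (8,7,fn); (8,13,arg); (11,10,fn); (12,2,fn); (13,7,arg); (13,12,fn)
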